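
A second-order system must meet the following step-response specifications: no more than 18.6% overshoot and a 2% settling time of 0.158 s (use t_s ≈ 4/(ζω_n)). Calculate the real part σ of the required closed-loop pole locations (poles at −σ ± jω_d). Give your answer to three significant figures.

σ ≈ 25.3

The settling-time spec alone fixes σ = ζω_n = 4/t_s = 4/0.158 = 25.3.
(Overshoot then fixes ζ = 0.472 and hence ω_d = σ·√(1−ζ²)/ζ = 47.3 rad/s.)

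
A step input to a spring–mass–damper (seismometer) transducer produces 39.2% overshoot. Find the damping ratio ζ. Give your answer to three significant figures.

Inverting the overshoot relation: ζ = |ln 0.392|/√(π² + ln²0.392) = 0.286.

ζ ≈ 0.286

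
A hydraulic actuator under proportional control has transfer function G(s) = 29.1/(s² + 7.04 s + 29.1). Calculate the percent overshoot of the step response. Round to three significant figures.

ω_n = √29.1 = 5.39 rad/s; ζ = 7.04/(2·5.39) = 0.653.
Overshoot: exp(−π·0.653/√(1−0.653²)) = 0.0669, i.e. 6.69%.

%OS ≈ 6.69%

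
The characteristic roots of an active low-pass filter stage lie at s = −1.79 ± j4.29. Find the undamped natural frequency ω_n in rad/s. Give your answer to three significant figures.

ω_n ≈ 4.65 rad/s

|pole| = ω_n = √(1.79² + 4.29²) = 4.65 rad/s; ζ = cos θ = σ/ω_n = 0.385.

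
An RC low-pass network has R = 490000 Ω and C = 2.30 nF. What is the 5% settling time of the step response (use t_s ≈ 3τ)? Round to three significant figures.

τ = RC = 490000 × 2.30 nF = 0.00113 s.
t_s ≈ 3τ = 0.00338 s.

t_s ≈ 0.00338 s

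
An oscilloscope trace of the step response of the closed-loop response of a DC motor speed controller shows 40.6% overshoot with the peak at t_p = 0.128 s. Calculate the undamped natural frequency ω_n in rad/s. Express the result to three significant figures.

The overshoot fixes ζ = −ln(OS)/√(π²+ln²(OS)) = 0.276.
From t_p = π/ω_d, ω_d = π/0.128 = 24.5 rad/s, so ω_n = ω_d/√(1−ζ²) = 25.5 rad/s.

ω_n ≈ 25.5 rad/s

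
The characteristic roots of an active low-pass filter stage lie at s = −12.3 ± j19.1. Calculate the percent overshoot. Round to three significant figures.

|pole| = ω_n = √(12.3² + 19.1²) = 22.7 rad/s; ζ = cos θ = σ/ω_n = 0.541.
%OS = 100 e^{−πζ/√(1−ζ²)} with ζ = 0.541 gives 13.2%.

%OS ≈ 13.2%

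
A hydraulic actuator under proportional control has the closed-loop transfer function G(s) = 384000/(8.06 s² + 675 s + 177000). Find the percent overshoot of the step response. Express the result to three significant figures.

Dividing through by 8.06: denominator becomes s² + 83.75 s + 21960.
So ω_n = √21960 = 148 rad/s and ζ = 83.75/(2·148) = 0.283.
Overshoot: exp(−π·0.283/√(1−0.283²)) = 0.396, i.e. 39.6%.

%OS ≈ 39.6%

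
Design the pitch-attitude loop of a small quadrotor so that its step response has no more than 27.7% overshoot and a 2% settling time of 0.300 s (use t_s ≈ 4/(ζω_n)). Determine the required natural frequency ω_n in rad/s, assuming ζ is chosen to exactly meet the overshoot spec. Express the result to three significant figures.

ζ = −ln(OS)/√(π² + (ln OS)²). With OS = 0.277, ln OS = −1.284 and ζ = 1.284/3.394 = 0.378.
From t_s ≈ 4/(ζω_n): ω_n = 4/(ζ·t_s) = 4/(0.378·0.300) = 35.2 rad/s.

ω_n ≈ 35.2 rad/s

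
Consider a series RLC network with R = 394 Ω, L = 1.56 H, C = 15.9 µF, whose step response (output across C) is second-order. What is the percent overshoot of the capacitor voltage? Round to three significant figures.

For a series RLC circuit (capacitor voltage as output), ω_n = 1/√(LC) = 1/√(1.56 H · 15.9 µF) = 201 rad/s.
ζ = (R/2)·√(C/L) = (394/2)·√(15.9 µF/1.56 H) = 0.629.
Overshoot: exp(−π·0.629/√(1−0.629²)) = 0.0788, i.e. 7.88%.

%OS ≈ 7.88%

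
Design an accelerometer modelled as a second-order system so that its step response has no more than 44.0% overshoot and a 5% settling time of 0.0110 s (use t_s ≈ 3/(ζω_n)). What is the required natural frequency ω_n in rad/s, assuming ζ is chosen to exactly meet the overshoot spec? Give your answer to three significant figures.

Inverting the overshoot relation: ζ = |ln 0.440|/√(π² + ln²0.440) = 0.253.
Then ω_n = 3/(ζ t_s) = 3/(0.253 × 0.0110) = 1080 rad/s.

ω_n ≈ 1080 rad/s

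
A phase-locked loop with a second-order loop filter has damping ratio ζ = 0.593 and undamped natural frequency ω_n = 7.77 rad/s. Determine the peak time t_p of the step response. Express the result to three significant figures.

t_p ≈ 0.502 s

The damped frequency is ω_d = ω_n√(1−ζ²) = 7.77·√(1−0.352) = 6.26 rad/s.
Peak time t_p = π/ω_d = π/6.26 = 0.502 s.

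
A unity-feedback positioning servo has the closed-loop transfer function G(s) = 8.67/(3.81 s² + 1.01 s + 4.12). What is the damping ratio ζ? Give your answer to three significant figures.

Dividing through by 3.81: denominator becomes s² + 0.2651 s + 1.081.
So ω_n = √1.081 = 1.04 rad/s and ζ = 0.2651/(2·1.04) = 0.127.

ζ ≈ 0.127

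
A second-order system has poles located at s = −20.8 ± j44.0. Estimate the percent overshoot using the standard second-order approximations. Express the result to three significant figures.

|pole| = ω_n = √(20.8² + 44.0²) = 48.7 rad/s; ζ = cos θ = σ/ω_n = 0.427.
Overshoot: exp(−π·0.427/√(1−0.427²)) = 0.226, i.e. 22.6%.

%OS ≈ 22.6%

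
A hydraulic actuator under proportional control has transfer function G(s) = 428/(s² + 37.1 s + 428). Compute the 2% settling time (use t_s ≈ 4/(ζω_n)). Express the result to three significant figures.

ω_n = √428 = 20.7 rad/s; ζ = 37.1/(2·20.7) = 0.897.
t_s ≈ 4/(ζω_n) = 4/(0.897·20.7) = 0.216 s.

t_s ≈ 0.216 s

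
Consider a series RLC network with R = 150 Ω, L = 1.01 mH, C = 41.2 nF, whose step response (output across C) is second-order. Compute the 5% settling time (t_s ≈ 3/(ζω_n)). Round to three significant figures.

For a series RLC circuit (capacitor voltage as output), ω_n = 1/√(LC) = 1/√(1.01 mH · 41.2 nF) = 155000 rad/s.
ζ = (R/2)·√(C/L) = (150/2)·√(41.2 nF/1.01 mH) = 0.479.
t_s ≈ 3/(ζω_n) = 0.0000404 s.

t_s ≈ 0.0000404 s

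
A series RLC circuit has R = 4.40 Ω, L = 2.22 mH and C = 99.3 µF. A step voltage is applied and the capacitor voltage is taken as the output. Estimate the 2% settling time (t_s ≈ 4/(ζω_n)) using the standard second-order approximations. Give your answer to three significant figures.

t_s ≈ 0.00404 s

For a series RLC circuit (capacitor voltage as output), ω_n = 1/√(LC) = 1/√(2.22 mH · 99.3 µF) = 2130 rad/s.
ζ = (R/2)·√(C/L) = (4.40/2)·√(99.3 µF/2.22 mH) = 0.465.
t_s ≈ 4/(ζω_n) = 0.00404 s.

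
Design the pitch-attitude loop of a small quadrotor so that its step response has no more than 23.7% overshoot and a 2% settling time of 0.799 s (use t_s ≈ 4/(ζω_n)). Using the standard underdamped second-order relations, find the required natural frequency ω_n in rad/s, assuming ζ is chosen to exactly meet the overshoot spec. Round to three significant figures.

ω_n ≈ 12.0 rad/s

Inverting the overshoot relation: ζ = |ln 0.237|/√(π² + ln²0.237) = 0.417.
Then ω_n = 4/(ζ t_s) = 4/(0.417 × 0.799) = 12.0 rad/s.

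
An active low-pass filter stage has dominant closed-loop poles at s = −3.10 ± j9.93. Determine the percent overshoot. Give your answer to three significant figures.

The poles are at −σ ± jω_d with σ = 3.10 and ω_d = 9.93, so ω_n = √(σ²+ω_d²) = 10.4 rad/s and ζ = σ/ω_n = 0.298.
%OS = 100 e^{−πζ/√(1−ζ²)} with ζ = 0.298 gives 37.5%.

%OS ≈ 37.5%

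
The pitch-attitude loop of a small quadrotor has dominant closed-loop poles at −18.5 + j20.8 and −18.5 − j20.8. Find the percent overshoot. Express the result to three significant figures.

%OS ≈ 6.12%

|pole| = ω_n = √(18.5² + 20.8²) = 27.8 rad/s; ζ = cos θ = σ/ω_n = 0.665.
Overshoot: exp(−π·0.665/√(1−0.665²)) = 0.0612, i.e. 6.12%.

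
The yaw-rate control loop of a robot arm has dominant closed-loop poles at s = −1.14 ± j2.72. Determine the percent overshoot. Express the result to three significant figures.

%OS ≈ 26.8%

|pole| = ω_n = √(1.14² + 2.72²) = 2.95 rad/s; ζ = cos θ = σ/ω_n = 0.387.
%OS = 100 e^{−πζ/√(1−ζ²)} with ζ = 0.387 gives 26.8%.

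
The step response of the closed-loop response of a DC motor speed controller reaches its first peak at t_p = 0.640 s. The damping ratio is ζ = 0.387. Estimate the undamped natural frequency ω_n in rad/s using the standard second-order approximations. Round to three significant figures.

ω_n ≈ 5.32 rad/s

Peak time t_p = π/ω_d, so ω_d = π/t_p = π/0.640 = 4.91 rad/s.
ω_n = ω_d/√(1−ζ²) = 4.91/√0.850 = 5.32 rad/s.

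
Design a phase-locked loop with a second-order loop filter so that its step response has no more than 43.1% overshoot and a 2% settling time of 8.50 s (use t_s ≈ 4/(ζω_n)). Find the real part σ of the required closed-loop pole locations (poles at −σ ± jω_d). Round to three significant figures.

The settling-time spec alone fixes σ = ζω_n = 4/t_s = 4/8.50 = 0.471.
(Overshoot then fixes ζ = 0.259 and hence ω_d = σ·√(1−ζ²)/ζ = 1.76 rad/s.)

σ ≈ 0.471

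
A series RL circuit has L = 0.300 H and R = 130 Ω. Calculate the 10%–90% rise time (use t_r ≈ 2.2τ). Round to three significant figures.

τ = L/R = 0.300/130 = 0.00231 s.
t_r ≈ 2.2τ = 0.00508 s.

t_r ≈ 0.00508 s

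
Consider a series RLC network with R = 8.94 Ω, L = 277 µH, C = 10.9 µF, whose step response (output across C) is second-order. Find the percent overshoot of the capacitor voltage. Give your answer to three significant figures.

%OS ≈ 0.242%

For a series RLC circuit (capacitor voltage as output), ω_n = 1/√(LC) = 1/√(277 µH · 10.9 µF) = 18200 rad/s.
ζ = (R/2)·√(C/L) = (8.94/2)·√(10.9 µF/277 µH) = 0.887.
%OS = 100 e^{−πζ/√(1−ζ²)} with ζ = 0.887 gives 0.242%.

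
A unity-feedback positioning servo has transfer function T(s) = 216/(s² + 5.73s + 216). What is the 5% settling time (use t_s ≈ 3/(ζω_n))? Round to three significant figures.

t_s ≈ 1.05 s

Matching coefficients with s² + 2ζω_n s + ω_n² gives ω_n² = 216 ⇒ ω_n = 14.7 rad/s, and ζ = 5.73/(2ω_n) = 0.195.
t_s ≈ 3/(ζω_n) = 3/(0.195·14.7) = 1.05 s.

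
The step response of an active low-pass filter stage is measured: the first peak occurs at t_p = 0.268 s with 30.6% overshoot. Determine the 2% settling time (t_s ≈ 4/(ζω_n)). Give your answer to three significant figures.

t_s ≈ 0.905 s

From the overshoot, ζ = −ln(OS)/√(π²+ln²(OS)) = 0.353.
t_p = π/ω_d ⇒ ω_d = 11.7 rad/s; then ω_n = ω_d/√(1−ζ²) = 12.5 rad/s.
t_s ≈ 4/(ζω_n) = 4/(0.353·12.5) = 0.905 s.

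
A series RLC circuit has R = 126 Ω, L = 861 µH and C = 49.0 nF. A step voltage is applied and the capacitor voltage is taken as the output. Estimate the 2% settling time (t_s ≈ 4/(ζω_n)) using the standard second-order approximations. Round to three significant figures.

For a series RLC circuit (capacitor voltage as output), ω_n = 1/√(LC) = 1/√(861 µH · 49.0 nF) = 154000 rad/s.
ζ = (R/2)·√(C/L) = (126/2)·√(49.0 nF/861 µH) = 0.475.
t_s ≈ 4/(ζω_n) = 0.0000547 s.

t_s ≈ 0.0000547 s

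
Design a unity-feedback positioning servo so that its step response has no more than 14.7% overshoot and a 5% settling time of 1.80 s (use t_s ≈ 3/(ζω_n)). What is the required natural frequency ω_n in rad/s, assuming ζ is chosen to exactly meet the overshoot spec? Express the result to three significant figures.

ω_n ≈ 3.20 rad/s

From %OS = 100·exp(−πζ/√(1−ζ²)), invert to get ζ = −ln(OS)/√(π² + ln²(OS)) with OS = 0.147.
−ln 0.147 = 1.917, so ζ = 1.917/√(π² + 3.676) = 0.521.
Then ω_n = 3/(ζ t_s) = 3/(0.521 × 1.80) = 3.20 rad/s.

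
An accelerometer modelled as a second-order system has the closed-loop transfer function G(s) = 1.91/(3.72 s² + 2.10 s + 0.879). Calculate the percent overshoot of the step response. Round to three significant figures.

Dividing through by 3.72: denominator becomes s² + 0.5645 s + 0.2363.
So ω_n = √0.2363 = 0.486 rad/s and ζ = 0.5645/(2·0.486) = 0.581.
%OS = 100·exp(−πζ/√(1−ζ²)) = 10.6%.

%OS ≈ 10.6%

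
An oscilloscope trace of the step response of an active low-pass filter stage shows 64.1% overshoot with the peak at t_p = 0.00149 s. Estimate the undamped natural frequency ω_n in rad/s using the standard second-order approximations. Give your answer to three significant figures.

From the overshoot, ζ = −ln(OS)/√(π²+ln²(OS)) = 0.140.
From t_p = π/ω_d, ω_d = π/0.00149 = 2110 rad/s, so ω_n = ω_d/√(1−ζ²) = 2130 rad/s.

ω_n ≈ 2130 rad/s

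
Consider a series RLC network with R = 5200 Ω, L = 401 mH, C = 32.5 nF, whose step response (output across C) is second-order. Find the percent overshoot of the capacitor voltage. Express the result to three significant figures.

For a series RLC circuit (capacitor voltage as output), ω_n = 1/√(LC) = 1/√(401 mH · 32.5 nF) = 8760 rad/s.
ζ = (R/2)·√(C/L) = (5200/2)·√(32.5 nF/401 mH) = 0.740.
%OS = 100·exp(−πζ/√(1−ζ²)) = 3.15%.

%OS ≈ 3.15%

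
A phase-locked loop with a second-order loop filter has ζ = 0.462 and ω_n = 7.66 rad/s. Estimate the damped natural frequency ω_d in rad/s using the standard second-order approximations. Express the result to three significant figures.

ω_d = ω_n√(1−ζ²) = 7.66·√0.787 = 6.79 rad/s.

ω_d ≈ 6.79 rad/s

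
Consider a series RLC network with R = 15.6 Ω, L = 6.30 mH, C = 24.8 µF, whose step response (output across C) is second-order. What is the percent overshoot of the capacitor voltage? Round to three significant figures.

%OS ≈ 17.2%

For a series RLC circuit (capacitor voltage as output), ω_n = 1/√(LC) = 1/√(6.30 mH · 24.8 µF) = 2530 rad/s.
ζ = (R/2)·√(C/L) = (15.6/2)·√(24.8 µF/6.30 mH) = 0.489.
%OS = 100·exp(−πζ/√(1−ζ²)) = 17.2%.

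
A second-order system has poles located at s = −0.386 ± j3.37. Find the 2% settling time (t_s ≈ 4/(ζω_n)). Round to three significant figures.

For poles at −σ ± jω_d, ζω_n = σ = 0.386, so t_s ≈ 4/σ = 10.4 s.

t_s ≈ 10.4 s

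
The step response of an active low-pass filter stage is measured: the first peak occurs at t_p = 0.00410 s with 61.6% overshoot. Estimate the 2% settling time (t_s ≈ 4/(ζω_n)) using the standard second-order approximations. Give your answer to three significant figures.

ζ from %OS: ζ = |ln 0.616|/√(π²+ln²0.616) = 0.152.
t_p = π/ω_d ⇒ ω_d = 766 rad/s; then ω_n = ω_d/√(1−ζ²) = 775 rad/s.
t_s ≈ 4/(ζω_n) = 4/(0.152·775) = 0.0338 s.

t_s ≈ 0.0338 s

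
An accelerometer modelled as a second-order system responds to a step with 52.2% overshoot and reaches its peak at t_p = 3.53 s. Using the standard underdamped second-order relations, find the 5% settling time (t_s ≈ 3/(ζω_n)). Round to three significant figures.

The overshoot fixes ζ = −ln(OS)/√(π²+ln²(OS)) = 0.203.
t_p = π/ω_d ⇒ ω_d = 0.890 rad/s; then ω_n = ω_d/√(1−ζ²) = 0.909 rad/s.
t_s ≈ 3/(ζω_n) = 3/(0.203·0.909) = 16.3 s.

t_s ≈ 16.3 s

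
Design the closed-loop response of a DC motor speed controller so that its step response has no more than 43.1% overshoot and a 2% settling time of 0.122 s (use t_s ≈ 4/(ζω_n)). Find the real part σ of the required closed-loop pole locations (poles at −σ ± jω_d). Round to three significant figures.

σ ≈ 32.8

The settling-time spec alone fixes σ = ζω_n = 4/t_s = 4/0.122 = 32.8.
(Overshoot then fixes ζ = 0.259 and hence ω_d = σ·√(1−ζ²)/ζ = 122 rad/s.)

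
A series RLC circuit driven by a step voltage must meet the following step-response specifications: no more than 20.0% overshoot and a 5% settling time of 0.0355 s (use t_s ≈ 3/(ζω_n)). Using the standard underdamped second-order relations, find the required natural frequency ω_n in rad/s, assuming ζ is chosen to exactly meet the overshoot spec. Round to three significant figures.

Inverting the overshoot relation: ζ = |ln 0.200|/√(π² + ln²0.200) = 0.456.
From t_s ≈ 3/(ζω_n): ω_n = 3/(ζ·t_s) = 3/(0.456·0.0355) = 185 rad/s.

ω_n ≈ 185 rad/s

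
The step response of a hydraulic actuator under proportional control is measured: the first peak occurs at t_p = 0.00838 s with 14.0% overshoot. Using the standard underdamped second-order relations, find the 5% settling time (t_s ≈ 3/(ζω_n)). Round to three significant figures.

t_s ≈ 0.0128 s

From the overshoot, ζ = −ln(OS)/√(π²+ln²(OS)) = 0.531.
t_p = π/ω_d ⇒ ω_d = 375 rad/s; then ω_n = ω_d/√(1−ζ²) = 442 rad/s.
t_s ≈ 3/(ζω_n) = 3/(0.531·442) = 0.0128 s.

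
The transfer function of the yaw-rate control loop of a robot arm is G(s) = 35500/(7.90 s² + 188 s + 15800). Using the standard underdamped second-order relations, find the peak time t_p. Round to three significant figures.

t_p ≈ 0.0729 s

Dividing through by 7.90: denominator becomes s² + 23.80 s + 2000.
So ω_n = √2000 = 44.7 rad/s and ζ = 23.80/(2·44.7) = 0.266.
ω_d = ω_n√(1−ζ²) = 43.1 rad/s. t_p = π/ω_d = 0.0729 s.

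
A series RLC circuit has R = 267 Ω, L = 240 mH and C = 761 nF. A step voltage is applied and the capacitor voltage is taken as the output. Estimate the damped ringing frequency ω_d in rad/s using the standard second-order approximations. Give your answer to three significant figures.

For a series RLC circuit (capacitor voltage as output), ω_n = 1/√(LC) = 1/√(240 mH · 761 nF) = 2340 rad/s.
ζ = (R/2)·√(C/L) = (267/2)·√(761 nF/240 mH) = 0.238.
ω_d = 2340·√(1 − 0.238²) = 2270 rad/s.

ω_d ≈ 2270 rad/s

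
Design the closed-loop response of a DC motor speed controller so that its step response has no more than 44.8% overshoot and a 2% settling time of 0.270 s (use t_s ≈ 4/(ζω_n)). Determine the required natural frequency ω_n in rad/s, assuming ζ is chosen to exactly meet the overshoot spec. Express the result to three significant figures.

ω_n ≈ 59.8 rad/s

From %OS = 100·exp(−πζ/√(1−ζ²)), invert to get ζ = −ln(OS)/√(π² + ln²(OS)) with OS = 0.448.
−ln 0.448 = 0.8030, so ζ = 0.8030/√(π² + 0.6447) = 0.248.
Then ω_n = 4/(ζ t_s) = 4/(0.248 × 0.270) = 59.8 rad/s.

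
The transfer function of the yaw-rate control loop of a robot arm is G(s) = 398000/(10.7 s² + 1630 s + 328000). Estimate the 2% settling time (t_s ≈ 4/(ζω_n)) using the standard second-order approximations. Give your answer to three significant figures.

Dividing through by 10.7: denominator becomes s² + 152.3 s + 30650.
So ω_n = √30650 = 175 rad/s and ζ = 152.3/(2·175) = 0.435.
t_s ≈ 4/(ζω_n) = 0.0525 s.

t_s ≈ 0.0525 s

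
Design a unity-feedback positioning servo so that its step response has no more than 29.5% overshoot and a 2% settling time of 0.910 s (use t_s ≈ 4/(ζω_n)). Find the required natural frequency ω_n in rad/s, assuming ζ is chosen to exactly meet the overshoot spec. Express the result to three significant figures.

ζ = −ln(OS)/√(π² + (ln OS)²). With OS = 0.295, ln OS = −1.221 and ζ = 1.221/3.370 = 0.362.
From t_s ≈ 4/(ζω_n): ω_n = 4/(ζ·t_s) = 4/(0.362·0.910) = 12.1 rad/s.

ω_n ≈ 12.1 rad/s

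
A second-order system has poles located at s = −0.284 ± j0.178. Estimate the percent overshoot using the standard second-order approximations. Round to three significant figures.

%OS ≈ 0.665%

With σ = 0.284, ω_d = 0.178: ω_n = √(σ²+ω_d²) = 0.335 rad/s, ζ = σ/ω_n = 0.847.
Overshoot: exp(−π·0.847/√(1−0.847²)) = 0.00665, i.e. 0.665%.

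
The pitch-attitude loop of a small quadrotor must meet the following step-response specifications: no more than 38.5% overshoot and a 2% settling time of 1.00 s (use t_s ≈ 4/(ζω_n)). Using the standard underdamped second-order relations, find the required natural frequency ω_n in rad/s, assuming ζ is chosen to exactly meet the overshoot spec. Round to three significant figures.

ζ = −ln(OS)/√(π² + (ln OS)²). With OS = 0.385, ln OS = −0.9545 and ζ = 0.9545/3.283 = 0.291.
From t_s ≈ 4/(ζω_n): ω_n = 4/(ζ·t_s) = 4/(0.291·1.00) = 13.8 rad/s.

ω_n ≈ 13.8 rad/s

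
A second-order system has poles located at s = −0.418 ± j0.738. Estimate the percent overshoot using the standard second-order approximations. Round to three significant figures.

%OS ≈ 16.9%

|pole| = ω_n = √(0.418² + 0.738²) = 0.848 rad/s; ζ = cos θ = σ/ω_n = 0.493.
Overshoot: exp(−π·0.493/√(1−0.493²)) = 0.169, i.e. 16.9%.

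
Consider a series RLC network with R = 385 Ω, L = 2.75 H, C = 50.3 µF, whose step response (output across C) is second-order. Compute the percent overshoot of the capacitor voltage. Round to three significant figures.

%OS ≈ 1.05%

For a series RLC circuit (capacitor voltage as output), ω_n = 1/√(LC) = 1/√(2.75 H · 50.3 µF) = 85.0 rad/s.
ζ = (R/2)·√(C/L) = (385/2)·√(50.3 µF/2.75 H) = 0.823.
%OS = 100 e^{−πζ/√(1−ζ²)} with ζ = 0.823 gives 1.05%.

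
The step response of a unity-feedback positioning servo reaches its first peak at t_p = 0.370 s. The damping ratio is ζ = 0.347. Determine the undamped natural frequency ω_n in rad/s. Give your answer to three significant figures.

ω_n ≈ 9.05 rad/s

Peak time t_p = π/ω_d, so ω_d = π/t_p = π/0.370 = 8.49 rad/s.
ω_n = ω_d/√(1−ζ²) = 8.49/√0.880 = 9.05 rad/s.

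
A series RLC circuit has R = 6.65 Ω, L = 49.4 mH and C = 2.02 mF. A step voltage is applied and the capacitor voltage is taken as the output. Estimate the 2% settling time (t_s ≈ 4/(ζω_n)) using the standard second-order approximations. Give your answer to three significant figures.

t_s ≈ 0.0594 s

For a series RLC circuit (capacitor voltage as output), ω_n = 1/√(LC) = 1/√(49.4 mH · 2.02 mF) = 100 rad/s.
ζ = (R/2)·√(C/L) = (6.65/2)·√(2.02 mF/49.4 mH) = 0.672.
t_s ≈ 4/(ζω_n) = 0.0594 s.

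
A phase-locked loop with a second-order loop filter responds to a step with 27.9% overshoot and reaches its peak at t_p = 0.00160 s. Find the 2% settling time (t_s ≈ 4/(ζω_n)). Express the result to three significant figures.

The overshoot fixes ζ = −ln(OS)/√(π²+ln²(OS)) = 0.376.
From t_p = π/ω_d, ω_d = π/0.00160 = 1960 rad/s, so ω_n = ω_d/√(1−ζ²) = 2120 rad/s.
t_s ≈ 4/(ζω_n) = 4/(0.376·2120) = 0.00501 s.

t_s ≈ 0.00501 s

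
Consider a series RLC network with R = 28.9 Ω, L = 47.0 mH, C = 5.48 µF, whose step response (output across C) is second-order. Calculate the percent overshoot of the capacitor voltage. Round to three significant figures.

%OS ≈ 60.9%

For a series RLC circuit (capacitor voltage as output), ω_n = 1/√(LC) = 1/√(47.0 mH · 5.48 µF) = 1970 rad/s.
ζ = (R/2)·√(C/L) = (28.9/2)·√(5.48 µF/47.0 mH) = 0.156.
Overshoot: exp(−π·0.156/√(1−0.156²)) = 0.609, i.e. 60.9%.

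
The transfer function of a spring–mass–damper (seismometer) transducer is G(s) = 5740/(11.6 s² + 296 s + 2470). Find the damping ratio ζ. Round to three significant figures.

ζ ≈ 0.874

Dividing through by 11.6: denominator becomes s² + 25.52 s + 212.9.
So ω_n = √212.9 = 14.6 rad/s and ζ = 25.52/(2·14.6) = 0.874.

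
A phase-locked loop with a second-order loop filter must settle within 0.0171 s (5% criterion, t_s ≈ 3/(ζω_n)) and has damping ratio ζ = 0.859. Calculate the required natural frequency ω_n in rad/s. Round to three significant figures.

Rearranging t_s ≈ 3/(ζω_n) gives ω_n = 3/(ζ·t_s) = 3/(0.859 × 0.0171) = 204 rad/s.

ω_n ≈ 204 rad/s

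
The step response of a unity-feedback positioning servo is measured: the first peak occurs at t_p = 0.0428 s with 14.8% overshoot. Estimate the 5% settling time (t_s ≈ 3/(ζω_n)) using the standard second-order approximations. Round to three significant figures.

From the overshoot, ζ = −ln(OS)/√(π²+ln²(OS)) = 0.520.
t_p = π/ω_d ⇒ ω_d = 73.4 rad/s; then ω_n = ω_d/√(1−ζ²) = 85.9 rad/s.
t_s ≈ 3/(ζω_n) = 3/(0.520·85.9) = 0.0672 s.

t_s ≈ 0.0672 s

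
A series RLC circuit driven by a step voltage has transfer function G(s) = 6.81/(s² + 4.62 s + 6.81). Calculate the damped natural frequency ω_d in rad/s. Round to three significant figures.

Comparing the denominator to s² + 2ζω_n s + ω_n²: ω_n = √6.81 = 2.61 rad/s, and 2ζω_n = 4.62 so ζ = 4.62/(2·2.61) = 0.885.
ω_d = ω_n√(1−ζ²) = 1.21 rad/s.

ω_d ≈ 1.21 rad/s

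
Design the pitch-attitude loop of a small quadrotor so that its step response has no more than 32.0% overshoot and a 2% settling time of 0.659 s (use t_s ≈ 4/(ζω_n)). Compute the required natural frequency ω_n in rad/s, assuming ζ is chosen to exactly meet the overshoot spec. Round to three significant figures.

From %OS = 100·exp(−πζ/√(1−ζ²)), invert to get ζ = −ln(OS)/√(π² + ln²(OS)) with OS = 0.320.
−ln 0.320 = 1.139, so ζ = 1.139/√(π² + 1.298) = 0.341.
Then ω_n = 4/(ζ t_s) = 4/(0.341 × 0.659) = 17.8 rad/s.

ω_n ≈ 17.8 rad/s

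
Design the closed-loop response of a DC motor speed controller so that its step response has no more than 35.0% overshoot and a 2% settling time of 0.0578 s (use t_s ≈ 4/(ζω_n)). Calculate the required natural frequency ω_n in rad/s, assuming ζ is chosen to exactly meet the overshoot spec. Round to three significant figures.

Inverting the overshoot relation: ζ = |ln 0.350|/√(π² + ln²0.350) = 0.317.
From t_s ≈ 4/(ζω_n): ω_n = 4/(ζ·t_s) = 4/(0.317·0.0578) = 218 rad/s.

ω_n ≈ 218 rad/s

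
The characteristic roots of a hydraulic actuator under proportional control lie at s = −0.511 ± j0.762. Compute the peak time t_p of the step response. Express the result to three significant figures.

t_p = π/ω_d with ω_d = 0.762 (the imaginary part), so t_p = 4.12 s.

t_p ≈ 4.12 s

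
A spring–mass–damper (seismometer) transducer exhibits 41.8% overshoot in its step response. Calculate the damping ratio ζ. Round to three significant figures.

From %OS = 100·exp(−πζ/√(1−ζ²)), invert to get ζ = −ln(OS)/√(π² + ln²(OS)) with OS = 0.418.
−ln 0.418 = 0.8723, so ζ = 0.8723/√(π² + 0.7609) = 0.268.

ζ ≈ 0.268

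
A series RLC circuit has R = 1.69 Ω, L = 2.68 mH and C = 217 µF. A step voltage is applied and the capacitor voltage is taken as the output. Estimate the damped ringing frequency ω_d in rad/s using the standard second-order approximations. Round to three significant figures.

ω_d ≈ 1270 rad/s

For a series RLC circuit (capacitor voltage as output), ω_n = 1/√(LC) = 1/√(2.68 mH · 217 µF) = 1310 rad/s.
ζ = (R/2)·√(C/L) = (1.69/2)·√(217 µF/2.68 mH) = 0.240.
ω_d = 1310·√(1 − 0.240²) = 1270 rad/s.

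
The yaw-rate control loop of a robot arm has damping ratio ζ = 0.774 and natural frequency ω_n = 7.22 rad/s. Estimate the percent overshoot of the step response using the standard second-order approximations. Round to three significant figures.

%OS ≈ 2.15%

For an underdamped second-order system, %OS = 100·exp(−πζ/√(1−ζ²)).
πζ/√(1−ζ²) = π·0.774/√(1−0.599) = 3.840, so %OS = 100·e^(−3.840) = 2.15%.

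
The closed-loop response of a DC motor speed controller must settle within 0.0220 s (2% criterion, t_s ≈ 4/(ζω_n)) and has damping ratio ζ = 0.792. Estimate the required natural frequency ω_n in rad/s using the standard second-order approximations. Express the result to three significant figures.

ω_n ≈ 230 rad/s

Rearranging t_s ≈ 4/(ζω_n) gives ω_n = 4/(ζ·t_s) = 4/(0.792 × 0.0220) = 230 rad/s.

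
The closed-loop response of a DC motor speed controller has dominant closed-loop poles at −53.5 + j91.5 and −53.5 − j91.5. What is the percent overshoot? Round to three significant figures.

%OS ≈ 15.9%

With σ = 53.5, ω_d = 91.5: ω_n = √(σ²+ω_d²) = 106 rad/s, ζ = σ/ω_n = 0.505.
%OS = 100·exp(−πζ/√(1−ζ²)) = 15.9%.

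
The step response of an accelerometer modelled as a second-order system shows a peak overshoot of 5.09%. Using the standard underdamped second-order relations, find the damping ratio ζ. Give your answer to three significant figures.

ζ = −ln(OS)/√(π² + (ln OS)²). With OS = 0.0509, ln OS = −2.978 and ζ = 2.978/4.329 = 0.688.

ζ ≈ 0.688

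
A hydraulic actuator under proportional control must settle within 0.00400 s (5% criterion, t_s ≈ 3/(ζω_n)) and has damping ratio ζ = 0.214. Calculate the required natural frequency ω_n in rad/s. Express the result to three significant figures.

ω_n ≈ 3500 rad/s

Rearranging t_s ≈ 3/(ζω_n) gives ω_n = 3/(ζ·t_s) = 3/(0.214 × 0.00400) = 3500 rad/s.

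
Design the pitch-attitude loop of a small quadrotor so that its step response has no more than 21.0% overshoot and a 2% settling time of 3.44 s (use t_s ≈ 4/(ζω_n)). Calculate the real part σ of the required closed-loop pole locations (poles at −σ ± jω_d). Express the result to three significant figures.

σ ≈ 1.16

The settling-time spec alone fixes σ = ζω_n = 4/t_s = 4/3.44 = 1.16.
(Overshoot then fixes ζ = 0.445 and hence ω_d = σ·√(1−ζ²)/ζ = 2.34 rad/s.)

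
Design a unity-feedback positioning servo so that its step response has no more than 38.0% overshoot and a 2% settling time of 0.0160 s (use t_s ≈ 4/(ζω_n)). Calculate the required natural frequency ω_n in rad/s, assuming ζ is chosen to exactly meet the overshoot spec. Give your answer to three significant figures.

ω_n ≈ 849 rad/s

ζ = −ln(OS)/√(π² + (ln OS)²). With OS = 0.380, ln OS = −0.9676 and ζ = 0.9676/3.287 = 0.294.
From t_s ≈ 4/(ζω_n): ω_n = 4/(ζ·t_s) = 4/(0.294·0.0160) = 849 rad/s.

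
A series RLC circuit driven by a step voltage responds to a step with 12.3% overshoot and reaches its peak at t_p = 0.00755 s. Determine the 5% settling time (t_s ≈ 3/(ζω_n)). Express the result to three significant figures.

The overshoot fixes ζ = −ln(OS)/√(π²+ln²(OS)) = 0.555.
From t_p = π/ω_d, ω_d = π/0.00755 = 416 rad/s, so ω_n = ω_d/√(1−ζ²) = 500 rad/s.
t_s ≈ 3/(ζω_n) = 3/(0.555·500) = 0.0108 s.

t_s ≈ 0.0108 s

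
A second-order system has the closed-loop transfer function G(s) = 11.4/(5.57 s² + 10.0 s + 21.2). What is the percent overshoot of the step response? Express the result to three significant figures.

%OS ≈ 19.6%

Dividing through by 5.57: denominator becomes s² + 1.795 s + 3.806.
So ω_n = √3.806 = 1.95 rad/s and ζ = 1.795/(2·1.95) = 0.460.
%OS = 100·exp(−πζ/√(1−ζ²)) = 19.6%.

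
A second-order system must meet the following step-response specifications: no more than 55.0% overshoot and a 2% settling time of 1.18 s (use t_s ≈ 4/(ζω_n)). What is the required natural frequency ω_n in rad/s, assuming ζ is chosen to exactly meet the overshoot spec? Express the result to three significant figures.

ω_n ≈ 18.1 rad/s

ζ = −ln(OS)/√(π² + (ln OS)²). With OS = 0.550, ln OS = −0.5978 and ζ = 0.5978/3.198 = 0.187.
From t_s ≈ 4/(ζω_n): ω_n = 4/(ζ·t_s) = 4/(0.187·1.18) = 18.1 rad/s.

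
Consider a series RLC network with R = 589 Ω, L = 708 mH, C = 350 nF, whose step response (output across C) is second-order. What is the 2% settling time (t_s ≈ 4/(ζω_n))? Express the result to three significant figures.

t_s ≈ 0.00962 s

For a series RLC circuit (capacitor voltage as output), ω_n = 1/√(LC) = 1/√(708 mH · 350 nF) = 2010 rad/s.
ζ = (R/2)·√(C/L) = (589/2)·√(350 nF/708 mH) = 0.207.
t_s ≈ 4/(ζω_n) = 0.00962 s.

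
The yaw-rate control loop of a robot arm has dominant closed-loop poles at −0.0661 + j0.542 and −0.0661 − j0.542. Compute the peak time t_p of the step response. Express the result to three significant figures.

t_p ≈ 5.80 s

t_p = π/ω_d with ω_d = 0.542 (the imaginary part), so t_p = 5.80 s.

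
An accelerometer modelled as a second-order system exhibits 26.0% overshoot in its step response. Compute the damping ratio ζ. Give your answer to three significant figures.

Inverting the overshoot relation: ζ = |ln 0.260|/√(π² + ln²0.260) = 0.394.

ζ ≈ 0.394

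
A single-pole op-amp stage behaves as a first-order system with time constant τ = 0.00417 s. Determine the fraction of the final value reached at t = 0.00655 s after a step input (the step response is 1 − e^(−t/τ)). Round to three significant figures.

y/y_∞ ≈ 0.792

y(t)/y_∞ = 1 − e^(−t/τ) = 1 − e^(−0.00655/0.00417) = 1 − e^(−1.57) = 0.792.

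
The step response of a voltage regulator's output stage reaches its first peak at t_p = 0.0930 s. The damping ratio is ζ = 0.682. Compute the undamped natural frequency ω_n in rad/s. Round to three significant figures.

Peak time t_p = π/ω_d, so ω_d = π/t_p = π/0.0930 = 33.8 rad/s.
ω_n = ω_d/√(1−ζ²) = 33.8/√0.535 = 46.2 rad/s.

ω_n ≈ 46.2 rad/s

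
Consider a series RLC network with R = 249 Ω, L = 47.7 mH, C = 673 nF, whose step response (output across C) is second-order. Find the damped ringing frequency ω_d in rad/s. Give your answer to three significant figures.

For a series RLC circuit (capacitor voltage as output), ω_n = 1/√(LC) = 1/√(47.7 mH · 673 nF) = 5580 rad/s.
ζ = (R/2)·√(C/L) = (249/2)·√(673 nF/47.7 mH) = 0.468.
ω_d = 5580·√(1 − 0.468²) = 4930 rad/s.

ω_d ≈ 4930 rad/s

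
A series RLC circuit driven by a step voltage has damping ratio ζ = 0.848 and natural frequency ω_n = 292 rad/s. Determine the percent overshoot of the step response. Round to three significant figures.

For an underdamped second-order system, %OS = 100·exp(−πζ/√(1−ζ²)).
πζ/√(1−ζ²) = π·0.848/√(1−0.719) = 5.027, so %OS = 100·e^(−5.027) = 0.656%.

%OS ≈ 0.656%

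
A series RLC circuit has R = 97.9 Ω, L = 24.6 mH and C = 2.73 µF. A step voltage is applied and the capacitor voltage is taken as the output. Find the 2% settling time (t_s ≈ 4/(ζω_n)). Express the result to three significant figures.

For a series RLC circuit (capacitor voltage as output), ω_n = 1/√(LC) = 1/√(24.6 mH · 2.73 µF) = 3860 rad/s.
ζ = (R/2)·√(C/L) = (97.9/2)·√(2.73 µF/24.6 mH) = 0.516.
t_s ≈ 4/(ζω_n) = 0.00201 s.

t_s ≈ 0.00201 s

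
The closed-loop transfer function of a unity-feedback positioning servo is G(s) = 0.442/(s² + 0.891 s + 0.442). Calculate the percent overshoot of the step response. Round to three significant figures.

ω_n = √0.442 = 0.665 rad/s; ζ = 0.891/(2·0.665) = 0.670.
Overshoot: exp(−π·0.670/√(1−0.670²)) = 0.0587, i.e. 5.87%.

%OS ≈ 5.87%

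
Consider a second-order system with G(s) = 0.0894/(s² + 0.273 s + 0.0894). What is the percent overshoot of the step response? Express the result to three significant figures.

ω_n = √0.0894 = 0.299 rad/s; ζ = 0.273/(2·0.299) = 0.457.
Overshoot: exp(−π·0.457/√(1−0.457²)) = 0.199, i.e. 19.9%.

%OS ≈ 19.9%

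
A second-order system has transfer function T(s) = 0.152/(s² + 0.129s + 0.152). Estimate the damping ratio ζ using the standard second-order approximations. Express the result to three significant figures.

ζ ≈ 0.165

ω_n = √0.152 = 0.390 rad/s; ζ = 0.129/(2·0.390) = 0.165.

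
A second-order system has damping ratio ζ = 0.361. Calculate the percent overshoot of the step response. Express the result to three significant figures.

For an underdamped second-order system, %OS = 100·exp(−πζ/√(1−ζ²)).
πζ/√(1−ζ²) = π·0.361/√(1−0.130) = 1.216, so %OS = 100·e^(−1.216) = 29.6%.

%OS ≈ 29.6%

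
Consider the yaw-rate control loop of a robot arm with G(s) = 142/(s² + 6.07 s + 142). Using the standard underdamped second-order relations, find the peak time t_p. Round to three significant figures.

t_p ≈ 0.273 s

Comparing the denominator to s² + 2ζω_n s + ω_n²: ω_n = √142 = 11.9 rad/s, and 2ζω_n = 6.07 so ζ = 6.07/(2·11.9) = 0.255.
ω_d = 11.9·√(1 − 0.255²) = 11.5 rad/s. Then t_p = π/ω_d = 0.273 s.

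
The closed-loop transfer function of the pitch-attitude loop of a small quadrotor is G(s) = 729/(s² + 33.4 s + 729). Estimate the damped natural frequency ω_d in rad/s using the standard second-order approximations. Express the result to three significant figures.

ω_d ≈ 21.2 rad/s

Comparing the denominator to s² + 2ζω_n s + ω_n²: ω_n = √729 = 27.0 rad/s, and 2ζω_n = 33.4 so ζ = 33.4/(2·27.0) = 0.619.
The damped frequency ω_d = ω_n√(1−ζ²) = 21.2 rad/s.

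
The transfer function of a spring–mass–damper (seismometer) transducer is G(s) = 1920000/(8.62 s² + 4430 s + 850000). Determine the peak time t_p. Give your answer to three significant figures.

t_p ≈ 0.0174 s

Dividing through by 8.62: denominator becomes s² + 513.9 s + 98610.
So ω_n = √98610 = 314 rad/s and ζ = 513.9/(2·314) = 0.818.
The damped frequency ω_d = ω_n√(1−ζ²) = 180 rad/s. t_p = π/ω_d = 0.0174 s.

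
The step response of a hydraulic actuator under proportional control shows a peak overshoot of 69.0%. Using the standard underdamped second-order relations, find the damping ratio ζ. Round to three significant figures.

From %OS = 100·exp(−πζ/√(1−ζ²)), invert to get ζ = −ln(OS)/√(π² + ln²(OS)) with OS = 0.690.
−ln 0.690 = 0.3711, so ζ = 0.3711/√(π² + 0.1377) = 0.117.

ζ ≈ 0.117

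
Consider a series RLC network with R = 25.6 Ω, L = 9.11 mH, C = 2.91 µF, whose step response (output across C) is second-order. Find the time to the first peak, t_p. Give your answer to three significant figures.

For a series RLC circuit (capacitor voltage as output), ω_n = 1/√(LC) = 1/√(9.11 mH · 2.91 µF) = 6140 rad/s.
ζ = (R/2)·√(C/L) = (25.6/2)·√(2.91 µF/9.11 mH) = 0.229.
ω_d = 6140·√(1 − 0.229²) = 5980 rad/s. t_p = π/ω_d = 0.000525 s.

t_p ≈ 0.000525 s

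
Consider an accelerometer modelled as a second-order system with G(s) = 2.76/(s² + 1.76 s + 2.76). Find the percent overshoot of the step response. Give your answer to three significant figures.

ω_n = √2.76 = 1.66 rad/s; ζ = 1.76/(2·1.66) = 0.530.
%OS = 100·exp(−πζ/√(1−ζ²)) = 14.1%.

%OS ≈ 14.1%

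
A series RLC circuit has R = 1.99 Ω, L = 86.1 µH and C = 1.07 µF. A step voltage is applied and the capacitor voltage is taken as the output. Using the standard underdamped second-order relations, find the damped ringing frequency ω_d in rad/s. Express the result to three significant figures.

ω_d ≈ 104000 rad/s

For a series RLC circuit (capacitor voltage as output), ω_n = 1/√(LC) = 1/√(86.1 µH · 1.07 µF) = 104000 rad/s.
ζ = (R/2)·√(C/L) = (1.99/2)·√(1.07 µF/86.1 µH) = 0.111.
ω_d = 104000·√(1 − 0.111²) = 104000 rad/s.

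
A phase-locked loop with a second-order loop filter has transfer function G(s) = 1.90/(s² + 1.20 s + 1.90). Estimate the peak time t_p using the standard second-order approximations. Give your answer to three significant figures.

ω_n = √1.90 = 1.38 rad/s; ζ = 1.20/(2·1.38) = 0.435.
ω_d = 1.38·√(1 − 0.435²) = 1.24 rad/s. Then t_p = π/ω_d = 2.53 s.

t_p ≈ 2.53 s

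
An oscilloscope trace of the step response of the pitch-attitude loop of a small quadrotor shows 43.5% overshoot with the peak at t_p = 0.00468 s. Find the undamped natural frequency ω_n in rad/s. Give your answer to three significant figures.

The overshoot fixes ζ = −ln(OS)/√(π²+ln²(OS)) = 0.256.
t_p = π/ω_d ⇒ ω_d = 671 rad/s; then ω_n = ω_d/√(1−ζ²) = 694 rad/s.

ω_n ≈ 694 rad/s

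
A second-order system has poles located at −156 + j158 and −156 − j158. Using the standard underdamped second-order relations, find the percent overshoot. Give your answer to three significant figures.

%OS ≈ 4.50%

With σ = 156, ω_d = 158: ω_n = √(σ²+ω_d²) = 222 rad/s, ζ = σ/ω_n = 0.703.
%OS = 100 e^{−πζ/√(1−ζ²)} with ζ = 0.703 gives 4.50%.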